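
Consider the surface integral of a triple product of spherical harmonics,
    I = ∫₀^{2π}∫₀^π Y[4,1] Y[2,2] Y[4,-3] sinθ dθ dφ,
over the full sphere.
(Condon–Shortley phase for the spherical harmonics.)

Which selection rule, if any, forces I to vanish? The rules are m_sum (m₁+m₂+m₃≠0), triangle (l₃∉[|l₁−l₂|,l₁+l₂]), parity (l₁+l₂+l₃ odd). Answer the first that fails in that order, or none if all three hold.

none

m₁+m₂+m₃ = 1 + 2 − 3 = 0  ✓
triangle: |4−2|=2 ≤ l₃=4 ≤ 4+2=6  ✓
parity: l₁+l₂+l₃ = 10 is even  ✓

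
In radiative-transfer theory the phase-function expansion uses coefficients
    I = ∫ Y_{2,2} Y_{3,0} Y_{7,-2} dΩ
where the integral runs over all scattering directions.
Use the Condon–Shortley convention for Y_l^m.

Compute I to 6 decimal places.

0.000000

l₃=7 ∉ [1,5] — triangle fails ⇒ I = 0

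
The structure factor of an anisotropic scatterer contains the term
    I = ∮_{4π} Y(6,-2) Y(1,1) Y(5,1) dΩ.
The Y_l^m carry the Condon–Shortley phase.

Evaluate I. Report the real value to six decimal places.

Rules hold: Σm=0, L=12 even, 5≤5≤7.
N = 13·3·11 = 429
Δ = 2!·10!·0!/13! = 1/858
Racah Σ t=1..1: t=1:−1/14400 = -1/14400
⇒ 3j(6 1 5; 0 0 0)² = 6/143, sgn +1
Racah Σ t=2..2: t=2:+1/34560 = 1/34560
⇒ 3j(6 1 5; -2 1 1)² = 14/429, sgn +1
4πI² = N·(3j₀)²·(3jₘ)² = 84/143
I = +1·√(0.587413/4π) = 0.21620548

0.216205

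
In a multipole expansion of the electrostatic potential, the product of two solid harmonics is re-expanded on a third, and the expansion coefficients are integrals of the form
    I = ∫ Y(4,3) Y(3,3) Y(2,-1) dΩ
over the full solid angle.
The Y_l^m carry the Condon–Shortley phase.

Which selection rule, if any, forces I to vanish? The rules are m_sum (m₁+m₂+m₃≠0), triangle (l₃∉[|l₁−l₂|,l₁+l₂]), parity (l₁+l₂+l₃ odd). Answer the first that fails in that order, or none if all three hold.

m_sum

Σmᵢ = 5  ✗
l₃∈[|l₁−l₂|,l₁+l₂]=[1,7], have l₃=2
Σlᵢ = 9 ⇒ odd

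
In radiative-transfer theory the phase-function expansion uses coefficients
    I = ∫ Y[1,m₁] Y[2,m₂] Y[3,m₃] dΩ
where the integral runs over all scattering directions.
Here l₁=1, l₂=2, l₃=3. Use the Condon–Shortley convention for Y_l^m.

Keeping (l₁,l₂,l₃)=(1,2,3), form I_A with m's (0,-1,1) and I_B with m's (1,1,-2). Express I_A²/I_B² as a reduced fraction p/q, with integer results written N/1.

4/5

Same 1,2,3: normalisation and zero-m 3j drop out of the ratio.
A: Δ: 0! 2! 4! / 7! → 1/105; sum: t=0:+1/6 = 1/6; 3j²(1 2 3; 0 -1 1) = Δ·Π!·Σ² = 8/105  (sign +1)
B: Δ: 0! 2! 4! / 7! → 1/105; sum: t=0:+1/12 = 1/12; 3j²(1 2 3; 1 1 -2) = Δ·Π!·Σ² = 2/21  (sign -1)
I_A²/I_B² = (8/105)/(2/21) = 4/5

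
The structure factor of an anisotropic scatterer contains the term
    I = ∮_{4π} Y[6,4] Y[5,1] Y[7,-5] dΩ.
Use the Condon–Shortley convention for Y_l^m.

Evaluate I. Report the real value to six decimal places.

0.109766

Checks pass: Σm=0; 18 even; l₃=7∈[1,11].
(2·6+1)(2·5+1)(2·7+1) = 2145
Δ: 4! 8! 6! / 19! → 1/174594420
sum: t=0:+1/4147200 t=1:−1/207360 t=2:+1/82944 t=3:−1/207360 t=4:+1/4147200 = 1/345600
3j²(6 5 7; 0 0 0) = Δ·Π!·Σ² = 420/46189  (sign -1)
sum: t=0:+1/24883200 t=1:−1/3628800 t=2:+1/7741440 = -37/348364800
3j²(6 5 7; 4 1 -5) = Δ·Π!·Σ² = 1369/176358  (sign -1)
combine: 4πI² = 2145·420/46189·1369/176358 = 205350/1356277
take √, sign +1: I = 0.10976610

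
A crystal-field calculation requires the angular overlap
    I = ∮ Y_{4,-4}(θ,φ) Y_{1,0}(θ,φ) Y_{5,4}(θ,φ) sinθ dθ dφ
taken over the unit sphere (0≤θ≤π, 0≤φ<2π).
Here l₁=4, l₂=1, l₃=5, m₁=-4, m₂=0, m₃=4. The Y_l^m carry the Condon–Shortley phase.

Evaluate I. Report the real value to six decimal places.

0.147319

Rules hold: Σm=0, L=10 even, 3≤5≤5.
N = 9·3·11 = 297
Δ = 0!·8!·2!/11! = 1/495
Racah Σ t=0..0: t=0:+1/576 = 1/576
⇒ 3j(4 1 5; 0 0 0)² = 5/99, sgn -1
Racah Σ t=0..0: t=0:+1/40320 = 1/40320
⇒ 3j(4 1 5; -4 0 4)² = 1/55, sgn -1
4πI² = N·(3j₀)²·(3jₘ)² = 3/11
I = +1·√(0.272727/4π) = 0.14731920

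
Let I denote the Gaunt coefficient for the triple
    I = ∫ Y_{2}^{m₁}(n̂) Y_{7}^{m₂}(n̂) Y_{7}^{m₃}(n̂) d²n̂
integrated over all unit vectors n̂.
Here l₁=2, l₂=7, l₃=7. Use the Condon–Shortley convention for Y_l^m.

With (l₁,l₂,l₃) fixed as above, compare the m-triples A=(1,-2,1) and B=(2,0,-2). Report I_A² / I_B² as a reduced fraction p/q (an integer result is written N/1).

Same 2,7,7: normalisation and zero-m 3j drop out of the ratio.
A: Δ: 2! 2! 12! / 17! → 1/185640; sum: t=0:+1/1209600 t=1:−1/1935360 = 1/3225600; 3j²(2 7 7; 1 -2 1) = Δ·Π!·Σ² = 243/61880  (sign +1)
B: Δ: 2! 2! 12! / 17! → 1/185640; sum: t=0:+1/2419200 = 1/2419200; 3j²(2 7 7; 2 0 -2) = Δ·Π!·Σ² = 27/1105  (sign -1)
I_A²/I_B² = (243/61880)/(27/1105) = 9/56

9/56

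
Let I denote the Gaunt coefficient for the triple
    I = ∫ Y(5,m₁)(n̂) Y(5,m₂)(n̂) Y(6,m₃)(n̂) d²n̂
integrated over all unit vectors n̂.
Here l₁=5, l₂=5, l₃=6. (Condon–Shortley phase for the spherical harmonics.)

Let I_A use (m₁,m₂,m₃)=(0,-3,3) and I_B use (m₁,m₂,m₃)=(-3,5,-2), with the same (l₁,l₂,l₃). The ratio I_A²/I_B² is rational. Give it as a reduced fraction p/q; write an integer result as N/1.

Shared (l₁,l₂,l₃)=(5,5,6): N and (l;000)² cancel in I_A²/I_B².
A: Δ = 4!·6!·6!/17! = 1/28588560; Racah Σ t=0..2: t=0:+1/138240 t=1:−1/34560 t=2:+1/103680 = -1/82944; ⇒ 3j(5 5 6; 0 -3 3)² = 125/9724, sgn +1
B: Δ = 4!·6!·6!/17! = 1/28588560; Racah Σ t=4..4: t=4:+1/829440 = 1/829440; ⇒ 3j(5 5 6; -3 5 -2)² = 35/2431, sgn +1
I_A²/I_B² = (125/9724)/(35/2431) = 25/28

25/28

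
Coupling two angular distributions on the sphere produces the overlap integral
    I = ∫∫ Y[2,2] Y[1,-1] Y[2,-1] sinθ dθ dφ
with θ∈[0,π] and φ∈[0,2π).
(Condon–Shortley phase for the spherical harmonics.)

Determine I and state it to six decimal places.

0.000000

l₁+l₂+l₃=5 is odd: 3j(l;000)=0 ⇒ I=0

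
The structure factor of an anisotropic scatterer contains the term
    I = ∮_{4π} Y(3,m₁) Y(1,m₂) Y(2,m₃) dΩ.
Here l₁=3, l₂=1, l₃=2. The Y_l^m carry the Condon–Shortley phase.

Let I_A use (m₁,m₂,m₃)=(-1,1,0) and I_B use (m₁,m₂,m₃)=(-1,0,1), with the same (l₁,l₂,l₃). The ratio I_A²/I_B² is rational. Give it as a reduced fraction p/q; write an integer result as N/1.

l's match ⇒ only the (l;m) 3-j factors differ between A and B.
A: triangle coeff Δ(3,1,2) = 1/105; Σ_t [2,2]: t=2:+1/8 = 1/8; (3j)²=2/35 [(3 1 2; -1 1 0)], sign=+1
B: triangle coeff Δ(3,1,2) = 1/105; Σ_t [1,1]: t=1:−1/6 = -1/6; (3j)²=8/105 [(3 1 2; -1 0 1)], sign=+1
I_A²/I_B² = (2/35)/(8/105) = 3/4

3/4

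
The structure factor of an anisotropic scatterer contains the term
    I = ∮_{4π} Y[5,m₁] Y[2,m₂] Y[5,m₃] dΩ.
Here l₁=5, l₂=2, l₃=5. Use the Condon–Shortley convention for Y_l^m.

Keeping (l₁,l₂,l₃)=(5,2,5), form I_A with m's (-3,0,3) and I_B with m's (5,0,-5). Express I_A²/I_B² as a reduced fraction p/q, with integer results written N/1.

1/225

l's match ⇒ only the (l;m) 3-j factors differ between A and B.
A: triangle coeff Δ(5,2,5) = 1/38610; Σ_t [0,2]: t=0:+1/161280 t=1:−1/5040 t=2:+1/5760 = -1/53760; (3j)²=1/4290 [(5 2 5; -3 0 3)], sign=-1
B: triangle coeff Δ(5,2,5) = 1/38610; Σ_t [0,0]: t=0:+1/161280 = 1/161280; (3j)²=15/286 [(5 2 5; 5 0 -5)], sign=+1
I_A²/I_B² = (1/4290)/(15/286) = 1/225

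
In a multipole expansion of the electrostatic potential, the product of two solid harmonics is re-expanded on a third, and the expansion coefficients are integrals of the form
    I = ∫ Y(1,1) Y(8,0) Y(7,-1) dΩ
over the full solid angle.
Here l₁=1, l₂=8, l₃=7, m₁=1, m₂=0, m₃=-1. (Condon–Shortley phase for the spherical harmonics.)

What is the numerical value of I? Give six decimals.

Checks pass: Σm=0; 16 even; l₃=7∈[7,9].
(2·1+1)(2·8+1)(2·7+1) = 765
Δ: 2! 0! 14! / 17! → 1/2040
sum: t=1:−1/25401600 = -1/25401600
3j²(1 8 7; 0 0 0) = Δ·Π!·Σ² = 8/255  (sign +1)
sum: t=0:+1/58060800 = 1/58060800
3j²(1 8 7; 1 0 -1) = Δ·Π!·Σ² = 7/510  (sign +1)
combine: 4πI² = 765·8/255·7/510 = 28/85
take √, sign +1: I = 0.16190663

0.161907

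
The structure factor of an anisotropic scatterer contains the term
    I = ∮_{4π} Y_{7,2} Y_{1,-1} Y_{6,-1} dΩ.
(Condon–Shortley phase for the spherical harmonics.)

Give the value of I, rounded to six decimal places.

0.209937

Rules hold: Σm=0, L=14 even, 6≤6≤8.
N = 15·3·13 = 585
Δ = 2!·12!·0!/15! = 1/1365
Racah Σ t=1..1: t=1:−1/518400 = -1/518400
⇒ 3j(7 1 6; 0 0 0)² = 7/195, sgn -1
Racah Σ t=0..0: t=0:+1/1209600 = 1/1209600
⇒ 3j(7 1 6; 2 -1 -1)² = 12/455, sgn -1
4πI² = N·(3j₀)²·(3jₘ)² = 36/65
I = +1·√(0.553846/4π) = 0.20993732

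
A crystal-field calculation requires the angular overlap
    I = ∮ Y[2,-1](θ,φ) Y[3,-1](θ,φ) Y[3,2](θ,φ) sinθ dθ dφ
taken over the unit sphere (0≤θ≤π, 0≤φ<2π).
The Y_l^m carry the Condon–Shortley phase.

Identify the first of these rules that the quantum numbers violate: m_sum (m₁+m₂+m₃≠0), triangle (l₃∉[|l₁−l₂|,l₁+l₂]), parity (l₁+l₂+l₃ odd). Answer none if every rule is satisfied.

none

azimuthal sum: -1 − 1 + 2 = 0  ✓
1 ≤ 3 ≤ 5 (triangle on l)  ✓
L = 2 + 3 + 3 = 8 (even)  ✓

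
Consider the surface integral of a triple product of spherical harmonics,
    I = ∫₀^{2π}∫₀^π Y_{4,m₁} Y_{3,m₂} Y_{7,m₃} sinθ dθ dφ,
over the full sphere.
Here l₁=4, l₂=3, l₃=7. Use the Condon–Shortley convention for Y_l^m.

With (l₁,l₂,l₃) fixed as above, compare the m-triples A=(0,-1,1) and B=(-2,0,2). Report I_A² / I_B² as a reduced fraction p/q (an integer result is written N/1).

5/4

Shared (l₁,l₂,l₃)=(4,3,7): N and (l;000)² cancel in I_A²/I_B².
A: Δ = 0!·8!·6!/15! = 1/45045; Racah Σ t=0..0: t=0:+1/27648 = 1/27648; ⇒ 3j(4 3 7; 0 -1 1)² = 10/429, sgn +1
B: Δ = 0!·8!·6!/15! = 1/45045; Racah Σ t=0..0: t=0:+1/51840 = 1/51840; ⇒ 3j(4 3 7; -2 0 2)² = 8/429, sgn -1
I_A²/I_B² = (10/429)/(8/429) = 5/4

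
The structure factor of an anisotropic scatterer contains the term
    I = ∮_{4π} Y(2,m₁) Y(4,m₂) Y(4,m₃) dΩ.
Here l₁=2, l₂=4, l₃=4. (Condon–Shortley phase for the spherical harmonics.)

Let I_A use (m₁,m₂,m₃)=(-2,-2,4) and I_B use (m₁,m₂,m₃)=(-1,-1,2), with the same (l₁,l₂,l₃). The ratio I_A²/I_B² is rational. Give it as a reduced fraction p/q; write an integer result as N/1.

56/81

Same 2,4,4: normalisation and zero-m 3j drop out of the ratio.
A: Δ: 2! 2! 6! / 11! → 1/13860; sum: t=2:+1/2880 = 1/2880; 3j²(2 4 4; -2 -2 4) = Δ·Π!·Σ² = 2/165  (sign +1)
B: Δ: 2! 2! 6! / 11! → 1/13860; sum: t=1:−1/96 t=2:+1/240 = -1/160; 3j²(2 4 4; -1 -1 2) = Δ·Π!·Σ² = 27/1540  (sign -1)
I_A²/I_B² = (2/165)/(27/1540) = 56/81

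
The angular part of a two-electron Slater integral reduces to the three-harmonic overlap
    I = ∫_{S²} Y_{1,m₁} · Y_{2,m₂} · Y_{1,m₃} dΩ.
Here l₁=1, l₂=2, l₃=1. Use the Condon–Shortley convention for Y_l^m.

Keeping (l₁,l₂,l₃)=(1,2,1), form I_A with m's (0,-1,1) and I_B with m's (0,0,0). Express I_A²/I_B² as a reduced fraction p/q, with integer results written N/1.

3/4

Same 1,2,1: normalisation and zero-m 3j drop out of the ratio.
A: Δ: 2! 0! 2! / 5! → 1/30; sum: t=1:−1/2 = -1/2; 3j²(1 2 1; 0 -1 1) = Δ·Π!·Σ² = 1/10  (sign -1)
B: Δ: 2! 0! 2! / 5! → 1/30; sum: t=1:−1/1 = -1/1; 3j²(1 2 1; 0 0 0) = Δ·Π!·Σ² = 2/15  (sign +1)
I_A²/I_B² = (1/10)/(2/15) = 3/4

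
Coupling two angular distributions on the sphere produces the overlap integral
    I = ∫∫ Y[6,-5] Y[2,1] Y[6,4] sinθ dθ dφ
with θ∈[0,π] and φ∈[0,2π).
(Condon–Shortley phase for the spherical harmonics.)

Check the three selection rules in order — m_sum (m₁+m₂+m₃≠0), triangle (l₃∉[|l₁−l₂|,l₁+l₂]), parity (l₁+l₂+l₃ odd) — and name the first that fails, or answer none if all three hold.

none

Σmᵢ = 0  ✓
l₃∈[|l₁−l₂|,l₁+l₂]=[4,8], have l₃=6  ✓
Σlᵢ = 14 ⇒ even  ✓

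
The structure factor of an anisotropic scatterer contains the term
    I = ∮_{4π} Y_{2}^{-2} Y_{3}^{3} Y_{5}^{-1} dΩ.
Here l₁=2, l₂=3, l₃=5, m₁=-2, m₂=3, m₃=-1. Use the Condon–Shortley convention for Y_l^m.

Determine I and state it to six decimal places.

Rules hold: Σm=0, L=10 even, 1≤5≤5.
N = 5·7·11 = 385
Δ = 0!·4!·6!/11! = 1/2310
Racah Σ t=0..0: t=0:+1/144 = 1/144
⇒ 3j(2 3 5; 0 0 0)² = 10/231, sgn -1
Racah Σ t=0..0: t=0:+1/17280 = 1/17280
⇒ 3j(2 3 5; -2 3 -1)² = 1/2310, sgn +1
4πI² = N·(3j₀)²·(3jₘ)² = 5/693
I = -1·√(0.00721501/4π) = -0.02396147

-0.023961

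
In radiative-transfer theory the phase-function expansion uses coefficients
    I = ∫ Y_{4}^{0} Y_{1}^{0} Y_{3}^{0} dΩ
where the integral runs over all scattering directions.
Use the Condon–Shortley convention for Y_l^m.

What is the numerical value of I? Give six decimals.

Rules hold: Σm=0, L=8 even, 3≤3≤5.
N = 9·3·7 = 189
Δ = 2!·6!·0!/9! = 1/252
Racah Σ t=1..1: t=1:−1/36 = -1/36
⇒ 3j(4 1 3; 0 0 0)² = 4/63, sgn +1
(m-triple is (0,0,0) — same symbol as above.)
4πI² = N·(3j₀)²·(3jₘ)² = 16/21
I = +1·√(0.761905/4π) = 0.24623252

0.246233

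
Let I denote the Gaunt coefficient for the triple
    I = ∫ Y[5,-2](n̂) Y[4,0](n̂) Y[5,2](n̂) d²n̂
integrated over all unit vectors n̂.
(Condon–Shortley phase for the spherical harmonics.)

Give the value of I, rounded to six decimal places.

-0.021700

Rules hold: Σm=0, L=14 even, 1≤5≤9.
N = 11·9·11 = 1089
Δ = 4!·6!·4!/15! = 1/3153150
Racah Σ t=0..4: t=0:+1/69120 t=1:−1/1728 t=2:+1/576 t=3:−1/1728 t=4:+1/69120 = 7/11520
⇒ 3j(5 4 5; 0 0 0)² = 2/143, sgn -1
Racah Σ t=1..4: t=1:−1/25920 t=2:+1/1920 t=3:−1/1728 t=4:+1/20736 = -1/20736
⇒ 3j(5 4 5; -2 0 2)² = 1/2574, sgn +1
4πI² = N·(3j₀)²·(3jₘ)² = 1/169
I = -1·√(0.00591716/4π) = -0.02169960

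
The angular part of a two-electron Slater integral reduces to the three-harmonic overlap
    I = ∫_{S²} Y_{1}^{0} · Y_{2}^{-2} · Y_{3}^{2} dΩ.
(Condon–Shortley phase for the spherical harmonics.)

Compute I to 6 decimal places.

0.184674

m-sum 0 ✓  L=6 even ✓  1≤3≤3 ✓
Π(2lᵢ+1) = 3×5×7 = 105
triangle coeff Δ(1,2,3) = 1/105
Σ_t [0,0]: t=0:+1/4 = 1/4
(3j)²=3/35 [(1 2 3; 0 0 0)], sign=-1
Σ_t [0,0]: t=0:+1/24 = 1/24
(3j)²=1/21 [(1 2 3; 0 -2 2)], sign=-1
⇒ 4πI² = 3/7
I = (+1)√(3/7/(4π)) = 0.18467439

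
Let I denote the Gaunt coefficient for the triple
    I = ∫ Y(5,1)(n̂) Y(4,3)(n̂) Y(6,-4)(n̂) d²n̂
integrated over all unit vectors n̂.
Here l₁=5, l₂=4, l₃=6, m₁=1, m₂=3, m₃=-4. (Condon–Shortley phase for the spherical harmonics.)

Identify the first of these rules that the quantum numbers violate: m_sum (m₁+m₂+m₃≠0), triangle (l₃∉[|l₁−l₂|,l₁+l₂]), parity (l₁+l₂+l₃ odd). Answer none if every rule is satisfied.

parity

Σmᵢ = 0  ✓
l₃∈[|l₁−l₂|,l₁+l₂]=[1,9], have l₃=6  ✓
Σlᵢ = 15 ⇒ odd  ✗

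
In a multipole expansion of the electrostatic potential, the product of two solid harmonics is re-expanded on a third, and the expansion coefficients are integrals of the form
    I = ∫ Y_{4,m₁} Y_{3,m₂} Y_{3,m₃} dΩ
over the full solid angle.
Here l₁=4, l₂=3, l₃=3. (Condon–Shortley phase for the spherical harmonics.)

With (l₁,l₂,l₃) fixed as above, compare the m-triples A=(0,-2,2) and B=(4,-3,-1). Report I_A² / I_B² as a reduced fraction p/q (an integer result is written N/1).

Shared (l₁,l₂,l₃)=(4,3,3): N and (l;000)² cancel in I_A²/I_B².
A: Δ = 4!·4!·2!/11! = 1/34650; Racah Σ t=0..1: t=0:+1/576 t=1:−1/72 = -7/576; ⇒ 3j(4 3 3; 0 -2 2)² = 7/198, sgn +1
B: Δ = 4!·4!·2!/11! = 1/34650; Racah Σ t=0..0: t=0:+1/1152 = 1/1152; ⇒ 3j(4 3 3; 4 -3 -1)² = 1/33, sgn +1
I_A²/I_B² = (7/198)/(1/33) = 7/6

7/6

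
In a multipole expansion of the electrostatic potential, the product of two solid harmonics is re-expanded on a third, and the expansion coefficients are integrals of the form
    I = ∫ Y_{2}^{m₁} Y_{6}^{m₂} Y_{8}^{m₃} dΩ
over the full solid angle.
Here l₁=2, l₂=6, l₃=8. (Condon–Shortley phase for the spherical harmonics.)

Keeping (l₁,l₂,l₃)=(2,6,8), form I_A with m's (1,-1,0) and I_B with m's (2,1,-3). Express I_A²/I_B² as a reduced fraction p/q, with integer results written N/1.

Same 2,6,8: normalisation and zero-m 3j drop out of the ratio.
A: Δ: 0! 4! 12! / 17! → 1/30940; sum: t=0:+1/3628800 = 1/3628800; 3j²(2 6 8; 1 -1 0) = Δ·Π!·Σ² = 16/1105  (sign +1)
B: Δ: 0! 4! 12! / 17! → 1/30940; sum: t=0:+1/14515200 = 1/14515200; 3j²(2 6 8; 2 1 -3) = Δ·Π!·Σ² = 33/3094  (sign -1)
I_A²/I_B² = (16/1105)/(33/3094) = 224/165

224/165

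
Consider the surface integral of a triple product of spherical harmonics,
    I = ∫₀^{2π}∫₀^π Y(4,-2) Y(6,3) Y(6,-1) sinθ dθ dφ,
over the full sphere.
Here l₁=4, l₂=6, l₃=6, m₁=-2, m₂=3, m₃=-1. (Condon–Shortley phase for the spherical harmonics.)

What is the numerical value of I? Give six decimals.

0.036205

Rules hold: Σm=0, L=16 even, 2≤6≤10.
N = 9·13·13 = 1521
Δ = 4!·4!·8!/17! = 1/15315300
Racah Σ t=0..4: t=0:+1/829440 t=1:−1/25920 t=2:+1/9216 t=3:−1/25920 t=4:+1/829440 = 7/207360
⇒ 3j(4 6 6; 0 0 0)² = 28/2431, sgn +1
Racah Σ t=2..4: t=2:+1/483840 t=3:−1/51840 t=4:+1/69120 = -1/362880
⇒ 3j(4 6 6; -2 3 -1)² = 16/17017, sgn +1
4πI² = N·(3j₀)²·(3jₘ)² = 576/34969
I = +1·√(0.0164717/4π) = 0.03620468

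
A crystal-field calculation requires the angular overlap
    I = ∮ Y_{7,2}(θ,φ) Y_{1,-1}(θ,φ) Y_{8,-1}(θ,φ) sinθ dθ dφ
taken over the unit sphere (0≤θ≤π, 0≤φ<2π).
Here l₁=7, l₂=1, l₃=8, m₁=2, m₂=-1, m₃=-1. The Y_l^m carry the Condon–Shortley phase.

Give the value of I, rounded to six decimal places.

m-sum 0 ✓  L=16 even ✓  6≤8≤8 ✓
Π(2lᵢ+1) = 15×3×17 = 765
triangle coeff Δ(7,1,8) = 1/2040
Σ_t [0,0]: t=0:+1/25401600 = 1/25401600
(3j)²=8/255 [(7 1 8; 0 0 0)], sign=+1
Σ_t [0,0]: t=0:+1/87091200 = 1/87091200
(3j)²=7/680 [(7 1 8; 2 -1 -1)], sign=-1
⇒ 4πI² = 21/85
I = (-1)√(21/85/(4π)) = -0.14021525

-0.140215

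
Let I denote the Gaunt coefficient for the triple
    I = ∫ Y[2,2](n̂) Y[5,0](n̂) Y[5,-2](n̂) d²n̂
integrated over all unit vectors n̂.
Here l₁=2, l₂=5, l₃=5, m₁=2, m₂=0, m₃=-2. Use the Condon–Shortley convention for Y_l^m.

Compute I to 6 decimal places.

Checks pass: Σm=0; 12 even; l₃=5∈[3,7].
(2·2+1)(2·5+1)(2·5+1) = 605
Δ: 2! 2! 8! / 13! → 1/38610
sum: t=0:+1/2880 t=1:−1/576 t=2:+1/2880 = -1/960
3j²(2 5 5; 0 0 0) = Δ·Π!·Σ² = 10/429  (sign +1)
sum: t=0:+1/2880 = 1/2880
3j²(2 5 5; 2 0 -2) = Δ·Π!·Σ² = 14/429  (sign -1)
combine: 4πI² = 605·10/429·14/429 = 700/1521
take √, sign -1: I = -0.19137248

-0.191372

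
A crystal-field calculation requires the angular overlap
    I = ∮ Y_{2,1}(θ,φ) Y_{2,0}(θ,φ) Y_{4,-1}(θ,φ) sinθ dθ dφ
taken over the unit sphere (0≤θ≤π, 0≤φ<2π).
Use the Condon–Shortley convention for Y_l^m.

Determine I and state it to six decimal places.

Rules hold: Σm=0, L=8 even, 0≤4≤4.
N = 5·5·9 = 225
Δ = 0!·4!·4!/9! = 1/630
Racah Σ t=0..0: t=0:+1/16 = 1/16
⇒ 3j(2 2 4; 0 0 0)² = 2/35, sgn +1
Racah Σ t=0..0: t=0:+1/24 = 1/24
⇒ 3j(2 2 4; 1 0 -1)² = 1/21, sgn -1
4πI² = N·(3j₀)²·(3jₘ)² = 30/49
I = -1·√(0.612245/4π) = -0.22072812

-0.220728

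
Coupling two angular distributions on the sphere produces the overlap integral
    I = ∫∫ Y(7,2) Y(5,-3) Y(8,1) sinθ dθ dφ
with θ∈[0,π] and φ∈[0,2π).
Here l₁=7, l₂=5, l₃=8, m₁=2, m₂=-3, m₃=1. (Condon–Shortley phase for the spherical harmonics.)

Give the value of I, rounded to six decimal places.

m-sum 0 ✓  L=20 even ✓  2≤8≤12 ✓
Π(2lᵢ+1) = 15×11×17 = 2805
triangle coeff Δ(7,5,8) = 1/814773960
Σ_t [0,4]: t=0:+1/87091200 t=1:−1/4976640 t=2:+1/2073600 t=3:−1/4976640 t=4:+1/87091200 = 1/9676800
(3j)²=360/46189 [(7 5 8; 0 0 0)], sign=+1
Σ_t [0,2]: t=0:+1/16588800 t=1:−1/12441600 t=2:+1/87091200 = -1/116121600
(3j)²=27/46189 [(7 5 8; 2 -3 1)], sign=+1
⇒ 4πI² = 145800/11408683
I = (+1)√(145800/11408683/(4π)) = 0.03189011

0.031890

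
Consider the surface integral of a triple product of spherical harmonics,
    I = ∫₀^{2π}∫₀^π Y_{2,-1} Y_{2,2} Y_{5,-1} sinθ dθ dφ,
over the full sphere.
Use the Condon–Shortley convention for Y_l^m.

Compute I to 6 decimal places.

0.000000

l₃=5 ∉ [0,4] — triangle fails ⇒ I = 0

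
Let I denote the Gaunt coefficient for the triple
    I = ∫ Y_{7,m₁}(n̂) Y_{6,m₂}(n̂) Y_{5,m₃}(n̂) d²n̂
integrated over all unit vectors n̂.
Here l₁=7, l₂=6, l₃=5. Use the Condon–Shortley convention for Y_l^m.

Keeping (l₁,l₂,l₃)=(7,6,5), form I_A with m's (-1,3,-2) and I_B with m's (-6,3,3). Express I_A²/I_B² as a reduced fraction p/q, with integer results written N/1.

l's match ⇒ only the (l;m) 3-j factors differ between A and B.
A: triangle coeff Δ(7,6,5) = 1/174594420; Σ_t [5,8]: t=5:−1/622080 t=6:+1/414720 t=7:−1/2419200 t=8:+1/174182400 = 23/58060800; (3j)²=1587/923780 [(7 6 5; -1 3 -2)], sign=-1
B: triangle coeff Δ(7,6,5) = 1/174594420; Σ_t [7,8]: t=7:−1/14515200 t=8:+1/29030400 = -1/29030400; (3j)²=12/1615 [(7 6 5; -6 3 3)], sign=-1
I_A²/I_B² = (1587/923780)/(12/1615) = 529/2288

529/2288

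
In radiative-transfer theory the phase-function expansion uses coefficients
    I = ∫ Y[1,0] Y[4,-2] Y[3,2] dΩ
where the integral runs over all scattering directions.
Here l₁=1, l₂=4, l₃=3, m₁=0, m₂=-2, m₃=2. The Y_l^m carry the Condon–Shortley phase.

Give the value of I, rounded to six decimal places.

Rules hold: Σm=0, L=8 even, 3≤3≤5.
N = 3·9·7 = 189
Δ = 2!·0!·6!/9! = 1/252
Racah Σ t=1..1: t=1:−1/36 = -1/36
⇒ 3j(1 4 3; 0 0 0)² = 4/63, sgn +1
Racah Σ t=1..1: t=1:−1/120 = -1/120
⇒ 3j(1 4 3; 0 -2 2)² = 1/21, sgn +1
4πI² = N·(3j₀)²·(3jₘ)² = 4/7
I = +1·√(0.571429/4π) = 0.21324362

0.213244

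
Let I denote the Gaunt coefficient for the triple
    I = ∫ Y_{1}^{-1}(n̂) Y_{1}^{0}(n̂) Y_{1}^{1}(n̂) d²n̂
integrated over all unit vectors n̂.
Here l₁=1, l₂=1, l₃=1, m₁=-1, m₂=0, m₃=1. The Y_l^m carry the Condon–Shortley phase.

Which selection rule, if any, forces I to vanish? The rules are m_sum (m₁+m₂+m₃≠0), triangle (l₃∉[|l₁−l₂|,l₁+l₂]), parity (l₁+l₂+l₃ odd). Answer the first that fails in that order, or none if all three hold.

parity

m₁+m₂+m₃ = -1 + 0 + 1 = 0  ✓
triangle: |1−1|=0 ≤ l₃=1 ≤ 1+1=2  ✓
parity: l₁+l₂+l₃ = 3 is odd  ✗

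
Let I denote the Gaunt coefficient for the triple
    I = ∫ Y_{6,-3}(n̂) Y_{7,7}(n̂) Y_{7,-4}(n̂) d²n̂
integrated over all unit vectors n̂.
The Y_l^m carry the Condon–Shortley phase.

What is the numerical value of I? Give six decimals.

Checks pass: Σm=0; 20 even; l₃=7∈[1,13].
(2·6+1)(2·7+1)(2·7+1) = 2925
Δ: 6! 6! 8! / 21! → 1/2444321880
sum: t=0:+1/2612736000 t=1:−1/20736000 t=2:+1/1658880 t=3:−1/746496 t=4:+1/1658880 t=5:−1/20736000 t=6:+1/2612736000 = -1/4354560
3j²(6 7 7; 0 0 0) = Δ·Π!·Σ² = 1000/138567  (sign +1)
sum: t=6:+1/1045094400 = 1/1045094400
3j²(6 7 7; -3 7 -4) = Δ·Π!·Σ² = 11/646  (sign -1)
combine: 4πI² = 2925·1000/138567·11/646 = 37500/104329
take √, sign -1: I = -0.16912514

-0.169125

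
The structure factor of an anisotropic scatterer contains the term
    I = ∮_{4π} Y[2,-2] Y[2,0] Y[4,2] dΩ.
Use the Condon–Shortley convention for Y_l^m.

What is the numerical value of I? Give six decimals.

m-sum 0 ✓  L=8 even ✓  0≤4≤4 ✓
Π(2lᵢ+1) = 5×5×9 = 225
triangle coeff Δ(2,2,4) = 1/630
Σ_t [0,0]: t=0:+1/16 = 1/16
(3j)²=2/35 [(2 2 4; 0 0 0)], sign=+1
Σ_t [0,0]: t=0:+1/96 = 1/96
(3j)²=1/42 [(2 2 4; -2 0 2)], sign=+1
⇒ 4πI² = 15/49
I = (+1)√(15/49/(4π)) = 0.15607835

0.156078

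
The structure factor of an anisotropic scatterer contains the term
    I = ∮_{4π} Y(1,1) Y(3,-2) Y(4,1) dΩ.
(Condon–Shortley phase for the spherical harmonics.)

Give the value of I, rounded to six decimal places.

Checks pass: Σm=0; 8 even; l₃=4∈[2,4].
(2·1+1)(2·3+1)(2·4+1) = 189
Δ: 0! 2! 6! / 9! → 1/252
sum: t=0:+1/36 = 1/36
3j²(1 3 4; 0 0 0) = Δ·Π!·Σ² = 4/63  (sign +1)
sum: t=0:+1/240 = 1/240
3j²(1 3 4; 1 -2 1) = Δ·Π!·Σ² = 1/84  (sign -1)
combine: 4πI² = 189·4/63·1/84 = 1/7
take √, sign -1: I = -0.10662181

-0.106622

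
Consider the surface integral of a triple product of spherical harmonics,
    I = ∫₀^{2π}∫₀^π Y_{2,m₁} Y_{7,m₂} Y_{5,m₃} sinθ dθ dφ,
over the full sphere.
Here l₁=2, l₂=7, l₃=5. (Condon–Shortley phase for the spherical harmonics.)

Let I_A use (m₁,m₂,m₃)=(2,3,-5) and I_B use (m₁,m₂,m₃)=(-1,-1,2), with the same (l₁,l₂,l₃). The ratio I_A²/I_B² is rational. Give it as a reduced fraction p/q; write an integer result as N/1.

1/160

Same 2,7,5: normalisation and zero-m 3j drop out of the ratio.
A: Δ: 4! 0! 10! / 15! → 1/15015; sum: t=0:+1/87091200 = 1/87091200; 3j²(2 7 5; 2 3 -5) = Δ·Π!·Σ² = 1/15015  (sign +1)
B: Δ: 4! 0! 10! / 15! → 1/15015; sum: t=3:−1/181440 = -1/181440; 3j²(2 7 5; -1 -1 2) = Δ·Π!·Σ² = 32/3003  (sign +1)
I_A²/I_B² = (1/15015)/(32/3003) = 1/160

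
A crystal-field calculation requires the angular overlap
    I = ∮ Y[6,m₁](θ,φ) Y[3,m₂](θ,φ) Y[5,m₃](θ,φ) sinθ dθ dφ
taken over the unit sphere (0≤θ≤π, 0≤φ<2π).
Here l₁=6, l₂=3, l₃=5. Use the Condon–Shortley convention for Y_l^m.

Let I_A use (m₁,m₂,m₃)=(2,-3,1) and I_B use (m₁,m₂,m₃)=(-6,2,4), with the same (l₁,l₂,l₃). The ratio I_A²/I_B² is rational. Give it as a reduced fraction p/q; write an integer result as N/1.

Same 6,3,5: normalisation and zero-m 3j drop out of the ratio.
A: Δ: 4! 8! 2! / 15! → 1/675675; sum: t=0:+1/27648 = 1/27648; 3j²(6 3 5; 2 -3 1) = Δ·Π!·Σ² = 10/429  (sign +1)
B: Δ: 4! 8! 2! / 15! → 1/675675; sum: t=4:+1/967680 = 1/967680; 3j²(6 3 5; -6 2 4) = Δ·Π!·Σ² = 3/91  (sign -1)
I_A²/I_B² = (10/429)/(3/91) = 70/99

70/99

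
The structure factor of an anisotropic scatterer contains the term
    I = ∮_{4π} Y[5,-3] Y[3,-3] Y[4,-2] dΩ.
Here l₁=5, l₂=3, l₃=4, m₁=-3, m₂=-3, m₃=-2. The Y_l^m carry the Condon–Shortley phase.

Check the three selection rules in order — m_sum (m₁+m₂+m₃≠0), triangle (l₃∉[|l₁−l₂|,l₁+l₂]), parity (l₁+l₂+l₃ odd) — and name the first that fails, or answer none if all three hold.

azimuthal sum: -3 − 3 − 2 = -8  ✗
2 ≤ 4 ≤ 8 (triangle on l)
L = 5 + 3 + 4 = 12 (even)

m_sum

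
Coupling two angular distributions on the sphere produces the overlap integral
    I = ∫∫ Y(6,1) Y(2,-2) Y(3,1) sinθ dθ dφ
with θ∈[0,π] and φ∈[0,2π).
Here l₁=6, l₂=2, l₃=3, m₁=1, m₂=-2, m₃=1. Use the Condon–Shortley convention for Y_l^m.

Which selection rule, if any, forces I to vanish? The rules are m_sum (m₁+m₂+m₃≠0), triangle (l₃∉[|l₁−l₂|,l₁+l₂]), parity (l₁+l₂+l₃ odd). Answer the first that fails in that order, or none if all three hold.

Σmᵢ = 0  ✓
l₃∈[|l₁−l₂|,l₁+l₂]=[4,8], have l₃=3  ✗
Σlᵢ = 11 ⇒ odd

triangle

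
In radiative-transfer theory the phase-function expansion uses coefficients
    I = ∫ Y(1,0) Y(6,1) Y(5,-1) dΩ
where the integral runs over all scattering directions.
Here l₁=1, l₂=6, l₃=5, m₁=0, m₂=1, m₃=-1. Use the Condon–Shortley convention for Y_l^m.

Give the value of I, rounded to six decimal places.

Checks pass: Σm=0; 12 even; l₃=5∈[5,7].
(2·1+1)(2·6+1)(2·5+1) = 429
Δ: 2! 0! 10! / 13! → 1/858
sum: t=1:−1/14400 = -1/14400
3j²(1 6 5; 0 0 0) = Δ·Π!·Σ² = 6/143  (sign +1)
sum: t=1:−1/17280 = -1/17280
3j²(1 6 5; 0 1 -1) = Δ·Π!·Σ² = 35/858  (sign -1)
combine: 4πI² = 429·6/143·35/858 = 105/143
take √, sign -1: I = -0.24172507

-0.241725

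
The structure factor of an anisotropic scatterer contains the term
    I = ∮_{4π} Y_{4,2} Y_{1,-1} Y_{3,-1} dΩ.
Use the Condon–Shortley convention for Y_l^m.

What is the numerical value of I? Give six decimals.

Checks pass: Σm=0; 8 even; l₃=3∈[3,5].
(2·4+1)(2·1+1)(2·3+1) = 189
Δ: 2! 6! 0! / 9! → 1/252
sum: t=1:−1/36 = -1/36
3j²(4 1 3; 0 0 0) = Δ·Π!·Σ² = 4/63  (sign +1)
sum: t=0:+1/96 = 1/96
3j²(4 1 3; 2 -1 -1) = Δ·Π!·Σ² = 5/84  (sign +1)
combine: 4πI² = 189·4/63·5/84 = 5/7
take √, sign +1: I = 0.23841361

0.238414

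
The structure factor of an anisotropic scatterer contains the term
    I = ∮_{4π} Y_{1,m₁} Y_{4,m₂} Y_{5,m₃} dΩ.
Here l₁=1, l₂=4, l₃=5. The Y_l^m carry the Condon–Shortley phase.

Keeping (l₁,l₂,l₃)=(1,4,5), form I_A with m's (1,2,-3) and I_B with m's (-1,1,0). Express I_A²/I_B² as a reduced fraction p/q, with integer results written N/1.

14/5

Same 1,4,5: normalisation and zero-m 3j drop out of the ratio.
A: Δ: 0! 2! 8! / 11! → 1/495; sum: t=0:+1/2880 = 1/2880; 3j²(1 4 5; 1 2 -3) = Δ·Π!·Σ² = 28/495  (sign +1)
B: Δ: 0! 2! 8! / 11! → 1/495; sum: t=0:+1/1440 = 1/1440; 3j²(1 4 5; -1 1 0) = Δ·Π!·Σ² = 2/99  (sign -1)
I_A²/I_B² = (28/495)/(2/99) = 14/5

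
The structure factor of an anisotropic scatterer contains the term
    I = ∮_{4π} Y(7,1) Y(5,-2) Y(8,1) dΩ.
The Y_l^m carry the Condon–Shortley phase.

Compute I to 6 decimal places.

Checks pass: Σm=0; 20 even; l₃=8∈[2,12].
(2·7+1)(2·5+1)(2·8+1) = 2805
Δ: 4! 10! 6! / 21! → 1/814773960
sum: t=0:+1/87091200 t=1:−1/4976640 t=2:+1/2073600 t=3:−1/4976640 t=4:+1/87091200 = 1/9676800
3j²(7 5 8; 0 0 0) = Δ·Π!·Σ² = 360/46189  (sign +1)
sum: t=0:+1/14929920 t=1:−1/4147200 t=2:+1/8294400 t=3:−1/130636800 = -1/16329600
3j²(7 5 8; 1 -2 1) = Δ·Π!·Σ² = 1024/138567  (sign +1)
combine: 4πI² = 2805·360/46189·1024/138567 = 1843200/11408683
take √, sign +1: I = 0.11338707

0.113387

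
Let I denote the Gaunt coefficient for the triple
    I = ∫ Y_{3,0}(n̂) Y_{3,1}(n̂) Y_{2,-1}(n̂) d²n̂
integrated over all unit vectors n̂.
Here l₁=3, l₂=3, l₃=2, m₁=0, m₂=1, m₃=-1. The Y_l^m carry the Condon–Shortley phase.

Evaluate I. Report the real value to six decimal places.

Rules hold: Σm=0, L=8 even, 0≤2≤6.
N = 7·7·5 = 245
Δ = 4!·2!·2!/9! = 1/3780
Racah Σ t=1..3: t=1:−1/24 t=2:+1/4 t=3:−1/24 = 1/6
⇒ 3j(3 3 2; 0 0 0)² = 4/105, sgn +1
Racah Σ t=2..3: t=2:+1/8 t=3:−1/12 = 1/24
⇒ 3j(3 3 2; 0 1 -1)² = 1/210, sgn -1
4πI² = N·(3j₀)²·(3jₘ)² = 2/45
I = -1·√(0.0444444/4π) = -0.05947080

-0.059471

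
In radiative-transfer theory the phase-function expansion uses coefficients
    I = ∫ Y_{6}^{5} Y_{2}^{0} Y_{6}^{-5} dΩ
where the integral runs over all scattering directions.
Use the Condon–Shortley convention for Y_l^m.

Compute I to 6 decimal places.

Checks pass: Σm=0; 14 even; l₃=6∈[4,8].
(2·6+1)(2·2+1)(2·6+1) = 845
Δ: 2! 10! 2! / 15! → 1/90090
sum: t=0:+1/69120 t=1:−1/14400 t=2:+1/69120 = -7/172800
3j²(6 2 6; 0 0 0) = Δ·Π!·Σ² = 14/715  (sign -1)
sum: t=0:+1/1451520 t=1:−1/3628800 = 1/2419200
3j²(6 2 6; 5 0 -5) = Δ·Π!·Σ² = 11/910  (sign -1)
combine: 4πI² = 845·14/715·11/910 = 1/5
take √, sign +1: I = 0.12615663

0.126157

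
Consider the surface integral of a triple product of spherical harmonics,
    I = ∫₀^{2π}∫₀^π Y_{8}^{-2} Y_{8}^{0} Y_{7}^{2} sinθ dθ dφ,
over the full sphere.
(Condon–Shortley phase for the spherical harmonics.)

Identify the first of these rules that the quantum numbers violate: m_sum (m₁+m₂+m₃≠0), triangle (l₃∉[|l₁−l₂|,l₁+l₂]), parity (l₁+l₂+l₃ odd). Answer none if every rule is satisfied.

m₁+m₂+m₃ = -2 + 0 + 2 = 0  ✓
triangle: |8−8|=0 ≤ l₃=7 ≤ 8+8=16  ✓
parity: l₁+l₂+l₃ = 23 is odd  ✗

parity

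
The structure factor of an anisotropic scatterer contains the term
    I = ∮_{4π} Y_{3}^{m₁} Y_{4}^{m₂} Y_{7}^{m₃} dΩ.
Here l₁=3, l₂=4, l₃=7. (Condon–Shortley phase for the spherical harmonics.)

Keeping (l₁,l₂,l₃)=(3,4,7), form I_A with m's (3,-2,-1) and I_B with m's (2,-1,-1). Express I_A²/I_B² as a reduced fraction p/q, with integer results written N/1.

1/12

Shared (l₁,l₂,l₃)=(3,4,7): N and (l;000)² cancel in I_A²/I_B².
A: Δ = 0!·6!·8!/15! = 1/45045; Racah Σ t=0..0: t=0:+1/1036800 = 1/1036800; ⇒ 3j(3 4 7; 3 -2 -1)² = 4/6435, sgn +1
B: Δ = 0!·6!·8!/15! = 1/45045; Racah Σ t=0..0: t=0:+1/86400 = 1/86400; ⇒ 3j(3 4 7; 2 -1 -1)² = 16/2145, sgn +1
I_A²/I_B² = (4/6435)/(16/2145) = 1/12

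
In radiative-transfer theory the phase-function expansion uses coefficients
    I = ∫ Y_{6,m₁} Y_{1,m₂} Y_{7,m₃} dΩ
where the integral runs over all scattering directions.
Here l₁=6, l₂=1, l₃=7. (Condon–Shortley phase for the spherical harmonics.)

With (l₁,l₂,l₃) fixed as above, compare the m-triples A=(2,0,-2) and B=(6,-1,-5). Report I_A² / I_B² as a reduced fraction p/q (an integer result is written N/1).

Same 6,1,7: normalisation and zero-m 3j drop out of the ratio.
A: Δ: 0! 12! 2! / 15! → 1/1365; sum: t=0:+1/967680 = 1/967680; 3j²(6 1 7; 2 0 -2) = Δ·Π!·Σ² = 3/91  (sign -1)
B: Δ: 0! 12! 2! / 15! → 1/1365; sum: t=0:+1/958003200 = 1/958003200; 3j²(6 1 7; 6 -1 -5) = Δ·Π!·Σ² = 1/1365  (sign +1)
I_A²/I_B² = (3/91)/(1/1365) = 45/1

45/1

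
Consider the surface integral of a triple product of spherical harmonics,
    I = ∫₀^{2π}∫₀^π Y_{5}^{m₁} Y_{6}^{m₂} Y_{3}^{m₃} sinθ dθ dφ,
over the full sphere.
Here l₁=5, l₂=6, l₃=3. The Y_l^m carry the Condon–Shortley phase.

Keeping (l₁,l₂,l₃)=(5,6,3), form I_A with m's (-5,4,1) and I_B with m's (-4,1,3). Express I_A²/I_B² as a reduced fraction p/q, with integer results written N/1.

9/2

Same 5,6,3: normalisation and zero-m 3j drop out of the ratio.
A: Δ: 8! 2! 4! / 15! → 1/675675; sum: t=8:+1/322560 = 1/322560; 3j²(5 6 3; -5 4 1) = Δ·Π!·Σ² = 18/1001  (sign +1)
B: Δ: 8! 2! 4! / 15! → 1/675675; sum: t=7:−1/241920 = -1/241920; 3j²(5 6 3; -4 1 3) = Δ·Π!·Σ² = 4/1001  (sign -1)
I_A²/I_B² = (18/1001)/(4/1001) = 9/2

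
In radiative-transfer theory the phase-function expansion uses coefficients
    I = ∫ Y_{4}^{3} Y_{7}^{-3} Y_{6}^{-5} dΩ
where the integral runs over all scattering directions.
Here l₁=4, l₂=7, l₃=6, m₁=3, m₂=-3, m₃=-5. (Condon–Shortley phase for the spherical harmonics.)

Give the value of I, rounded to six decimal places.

Σmᵢ = -5 ≠ 0, so the φ-integral vanishes; I = 0

0.000000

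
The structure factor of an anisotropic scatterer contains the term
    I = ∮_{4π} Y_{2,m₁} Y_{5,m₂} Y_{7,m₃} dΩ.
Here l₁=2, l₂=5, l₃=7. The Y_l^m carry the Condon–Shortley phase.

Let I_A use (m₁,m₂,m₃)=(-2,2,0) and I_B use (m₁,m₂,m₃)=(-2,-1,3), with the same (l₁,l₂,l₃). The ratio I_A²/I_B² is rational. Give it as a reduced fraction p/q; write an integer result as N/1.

1/6

Same 2,5,7: normalisation and zero-m 3j drop out of the ratio.
A: Δ: 0! 4! 10! / 15! → 1/15015; sum: t=0:+1/725760 = 1/725760; 3j²(2 5 7; -2 2 0) = Δ·Π!·Σ² = 1/429  (sign -1)
B: Δ: 0! 4! 10! / 15! → 1/15015; sum: t=0:+1/414720 = 1/414720; 3j²(2 5 7; -2 -1 3) = Δ·Π!·Σ² = 2/143  (sign +1)
I_A²/I_B² = (1/429)/(2/143) = 1/6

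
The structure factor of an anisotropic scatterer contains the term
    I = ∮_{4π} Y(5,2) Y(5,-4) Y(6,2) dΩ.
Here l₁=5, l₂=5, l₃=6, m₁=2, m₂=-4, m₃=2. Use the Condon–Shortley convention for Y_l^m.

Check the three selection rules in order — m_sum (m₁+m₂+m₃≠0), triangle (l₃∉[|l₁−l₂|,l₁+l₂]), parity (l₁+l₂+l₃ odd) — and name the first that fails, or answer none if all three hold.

m₁+m₂+m₃ = 2 − 4 + 2 = 0  ✓
triangle: |5−5|=0 ≤ l₃=6 ≤ 5+5=10  ✓
parity: l₁+l₂+l₃ = 16 is even  ✓

none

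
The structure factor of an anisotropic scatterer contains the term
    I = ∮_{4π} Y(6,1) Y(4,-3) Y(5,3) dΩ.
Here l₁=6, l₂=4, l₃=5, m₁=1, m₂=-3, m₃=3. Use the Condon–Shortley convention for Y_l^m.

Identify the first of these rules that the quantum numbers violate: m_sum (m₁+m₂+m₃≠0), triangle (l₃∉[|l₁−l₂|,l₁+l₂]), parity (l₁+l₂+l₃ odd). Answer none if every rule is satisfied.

m_sum

m₁+m₂+m₃ = 1 − 3 + 3 = 1  ✗
triangle: |6−4|=2 ≤ l₃=5 ≤ 6+4=10
parity: l₁+l₂+l₃ = 15 is odd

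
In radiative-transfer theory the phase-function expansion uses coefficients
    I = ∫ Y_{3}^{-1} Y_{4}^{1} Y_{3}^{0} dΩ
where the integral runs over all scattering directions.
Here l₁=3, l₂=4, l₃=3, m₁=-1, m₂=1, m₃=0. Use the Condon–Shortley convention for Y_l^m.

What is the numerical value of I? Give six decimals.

m-sum 0 ✓  L=10 even ✓  1≤3≤7 ✓
Π(2lᵢ+1) = 7×9×7 = 441
triangle coeff Δ(3,4,3) = 1/34650
Σ_t [1,3]: t=1:−1/72 t=2:+1/16 t=3:−1/72 = 5/144
(3j)²=2/77 [(3 4 3; 0 0 0)], sign=-1
Σ_t [2,4]: t=2:+1/48 t=3:−1/24 t=4:+1/288 = -5/288
(3j)²=5/462 [(3 4 3; -1 1 0)], sign=+1
⇒ 4πI² = 15/121
I = (-1)√(15/121/(4π)) = -0.09932258

-0.099323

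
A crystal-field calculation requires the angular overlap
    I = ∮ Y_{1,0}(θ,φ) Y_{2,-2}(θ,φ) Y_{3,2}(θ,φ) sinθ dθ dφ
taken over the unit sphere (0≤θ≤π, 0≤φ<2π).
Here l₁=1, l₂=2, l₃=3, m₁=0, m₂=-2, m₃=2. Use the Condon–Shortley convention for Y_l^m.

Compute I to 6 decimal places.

0.184674

Rules hold: Σm=0, L=6 even, 1≤3≤3.
N = 3·5·7 = 105
Δ = 0!·2!·4!/7! = 1/105
Racah Σ t=0..0: t=0:+1/4 = 1/4
⇒ 3j(1 2 3; 0 0 0)² = 3/35, sgn -1
Racah Σ t=0..0: t=0:+1/24 = 1/24
⇒ 3j(1 2 3; 0 -2 2)² = 1/21, sgn -1
4πI² = N·(3j₀)²·(3jₘ)² = 3/7
I = +1·√(0.428571/4π) = 0.18467439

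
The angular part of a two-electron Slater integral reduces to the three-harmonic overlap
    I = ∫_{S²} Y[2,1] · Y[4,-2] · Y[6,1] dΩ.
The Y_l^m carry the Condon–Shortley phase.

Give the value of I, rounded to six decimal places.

Rules hold: Σm=0, L=12 even, 2≤6≤6.
N = 5·9·13 = 585
Δ = 0!·4!·8!/13! = 1/6435
Racah Σ t=0..0: t=0:+1/2304 = 1/2304
⇒ 3j(2 4 6; 0 0 0)² = 5/143, sgn +1
Racah Σ t=0..0: t=0:+1/8640 = 1/8640
⇒ 3j(2 4 6; 1 -2 1)² = 14/1287, sgn -1
4πI² = N·(3j₀)²·(3jₘ)² = 350/1573
I = -1·√(0.222505/4π) = -0.13306527

-0.133065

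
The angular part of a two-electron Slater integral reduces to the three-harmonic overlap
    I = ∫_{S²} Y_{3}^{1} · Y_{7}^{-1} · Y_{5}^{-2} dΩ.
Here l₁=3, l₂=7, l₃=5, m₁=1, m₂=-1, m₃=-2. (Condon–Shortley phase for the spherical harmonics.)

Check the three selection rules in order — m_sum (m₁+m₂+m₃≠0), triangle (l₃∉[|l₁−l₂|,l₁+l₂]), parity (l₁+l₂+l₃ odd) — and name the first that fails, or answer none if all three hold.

azimuthal sum: 1 − 1 − 2 = -2  ✗
4 ≤ 5 ≤ 10 (triangle on l)
L = 3 + 7 + 5 = 15 (odd)

m_sum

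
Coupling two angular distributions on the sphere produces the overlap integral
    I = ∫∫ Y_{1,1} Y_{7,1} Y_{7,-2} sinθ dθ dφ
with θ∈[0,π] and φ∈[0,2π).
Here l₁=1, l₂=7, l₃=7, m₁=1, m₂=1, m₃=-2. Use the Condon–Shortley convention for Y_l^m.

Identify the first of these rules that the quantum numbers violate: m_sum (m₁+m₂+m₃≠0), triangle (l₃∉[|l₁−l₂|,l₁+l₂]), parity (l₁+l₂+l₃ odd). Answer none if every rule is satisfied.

m₁+m₂+m₃ = 1 + 1 − 2 = 0  ✓
triangle: |1−7|=6 ≤ l₃=7 ≤ 1+7=8  ✓
parity: l₁+l₂+l₃ = 15 is odd  ✗

parity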